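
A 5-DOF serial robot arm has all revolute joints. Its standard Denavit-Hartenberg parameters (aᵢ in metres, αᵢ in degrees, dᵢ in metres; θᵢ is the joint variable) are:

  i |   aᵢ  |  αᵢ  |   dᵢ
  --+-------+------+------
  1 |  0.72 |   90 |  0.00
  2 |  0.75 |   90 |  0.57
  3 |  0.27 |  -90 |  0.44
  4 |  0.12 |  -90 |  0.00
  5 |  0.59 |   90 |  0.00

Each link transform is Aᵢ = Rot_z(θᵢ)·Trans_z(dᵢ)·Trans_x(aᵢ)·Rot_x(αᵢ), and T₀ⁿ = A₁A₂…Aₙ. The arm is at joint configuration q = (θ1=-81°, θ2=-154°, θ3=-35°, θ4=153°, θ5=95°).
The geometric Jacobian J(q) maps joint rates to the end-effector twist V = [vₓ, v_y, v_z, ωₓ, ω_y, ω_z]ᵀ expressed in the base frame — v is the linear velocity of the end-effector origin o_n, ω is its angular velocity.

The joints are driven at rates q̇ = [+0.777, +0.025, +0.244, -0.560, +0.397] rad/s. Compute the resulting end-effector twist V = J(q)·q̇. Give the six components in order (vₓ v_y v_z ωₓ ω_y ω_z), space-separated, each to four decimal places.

0.1059 0.3882 -0.1035 0.3512 -0.1057 1.5198

o_n = [0.0334, -0.0108, 0.1115]
J₁: ẑ×o_n = [0.0108, 0.0334, -0.0000], ω = ẑ
J2: z=[-0.9877, -0.1564, 0.0000] o=[0.1126, -0.7111, 0.0000] → [-0.0174, 0.1101, -0.7041, -0.9877, -0.1564, 0.0000]
J3: z=[-0.0686, 0.4330, 0.8988] o=[-0.5558, -0.1345, -0.3288] → [0.0794, 0.5597, -0.2636, -0.0686, 0.4330, 0.8988]
J4: z=[-0.8897, 0.3810, -0.2514] o=[-0.4641, 0.2766, -0.0303] → [-0.0182, 0.0010, 0.0661, -0.8897, 0.3810, -0.2514]
J5: z=[-0.2660, 0.0149, 0.9639] o=[-0.5086, 0.1656, -0.0408] → [0.1723, 0.5629, 0.0388, -0.2660, 0.0149, 0.9639]
V = J·q̇ = [0.1059, 0.3882, -0.1035, 0.3512, -0.1057, 1.5198]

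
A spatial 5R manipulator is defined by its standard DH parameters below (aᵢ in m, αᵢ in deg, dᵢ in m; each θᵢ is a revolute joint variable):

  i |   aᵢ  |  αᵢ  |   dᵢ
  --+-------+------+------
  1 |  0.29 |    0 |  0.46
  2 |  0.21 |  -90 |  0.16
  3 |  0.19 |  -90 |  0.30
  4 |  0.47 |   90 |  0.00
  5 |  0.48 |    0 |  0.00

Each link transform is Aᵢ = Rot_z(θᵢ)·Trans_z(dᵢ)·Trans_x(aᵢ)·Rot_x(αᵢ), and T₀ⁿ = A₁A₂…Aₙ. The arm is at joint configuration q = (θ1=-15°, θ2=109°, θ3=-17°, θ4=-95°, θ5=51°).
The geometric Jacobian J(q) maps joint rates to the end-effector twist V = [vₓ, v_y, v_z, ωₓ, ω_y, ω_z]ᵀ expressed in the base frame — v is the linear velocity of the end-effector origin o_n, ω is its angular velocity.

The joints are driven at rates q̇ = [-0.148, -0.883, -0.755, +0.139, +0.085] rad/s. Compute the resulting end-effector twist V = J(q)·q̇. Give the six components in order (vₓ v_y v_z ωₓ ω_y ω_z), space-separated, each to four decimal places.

0.3583 1.4448 0.1785 0.7634 0.0129 -1.1887

o_n = [-0.8169, 0.2857, 0.2991]
J₁: ẑ×o_n = [-0.2857, -0.8169, 0.0000], ω = ẑ
J2: z=[0.0000, 0.0000, 1.0000] o=[0.2801, -0.0751, 0.4600] → [-0.3608, -1.0970, 0.0000, 0.0000, 0.0000, 1.0000]
J3: z=[-0.9976, -0.0698, 0.0000] o=[0.2655, 0.1344, 0.6200] → [0.0224, -0.3201, -0.2264, -0.9976, -0.0698, 0.0000]
J4: z=[-0.0204, 0.2917, -0.9563] o=[-0.0465, 0.2948, 0.6756] → [-0.1184, 0.7290, 0.2249, -0.0204, 0.2917, -0.9563]
J5: z=[0.1534, -0.9443, -0.2913] o=[-0.5108, 0.2230, 0.6636] → [0.3624, 0.1450, -0.2794, 0.1534, -0.9443, -0.2913]
V = J·q̇ = [0.3583, 1.4448, 0.1785, 0.7634, 0.0129, -1.1887]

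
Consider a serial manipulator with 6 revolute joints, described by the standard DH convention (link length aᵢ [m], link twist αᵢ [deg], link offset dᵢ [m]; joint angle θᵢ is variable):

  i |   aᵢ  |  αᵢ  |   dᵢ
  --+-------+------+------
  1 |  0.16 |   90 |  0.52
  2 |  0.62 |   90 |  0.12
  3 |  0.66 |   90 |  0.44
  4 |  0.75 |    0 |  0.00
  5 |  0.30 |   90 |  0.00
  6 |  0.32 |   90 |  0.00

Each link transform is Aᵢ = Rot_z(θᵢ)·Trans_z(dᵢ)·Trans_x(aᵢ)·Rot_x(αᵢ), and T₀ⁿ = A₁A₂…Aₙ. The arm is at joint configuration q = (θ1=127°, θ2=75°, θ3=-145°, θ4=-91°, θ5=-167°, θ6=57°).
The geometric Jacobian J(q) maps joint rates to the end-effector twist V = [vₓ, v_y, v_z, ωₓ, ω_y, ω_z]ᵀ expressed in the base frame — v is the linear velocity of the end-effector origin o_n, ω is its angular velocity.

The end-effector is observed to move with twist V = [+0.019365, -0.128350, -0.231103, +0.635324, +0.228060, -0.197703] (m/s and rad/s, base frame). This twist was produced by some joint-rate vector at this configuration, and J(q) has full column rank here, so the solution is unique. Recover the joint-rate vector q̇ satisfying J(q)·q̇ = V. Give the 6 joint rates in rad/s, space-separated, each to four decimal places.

o_n = [-0.1682, 0.2654, 0.4965]
J₁: ẑ×o_n = [-0.2654, -0.1682, 0.0000], ω = ẑ
J2: z=[0.7986, 0.6018, 0.0000] o=[-0.0963, 0.1278, 0.5200] → [-0.0142, 0.0188, 0.1532, 0.7986, 0.6018, 0.0000]
J3: z=[-0.5813, 0.7714, -0.2588] o=[-0.0970, 0.3282, 1.1189] → [-0.4964, -0.3434, 0.0914, -0.5813, 0.7714, -0.2588]
J4: z=[0.7435, 0.3744, -0.5540] o=[-0.5709, 0.3280, 0.4828] → [-0.0296, -0.2333, -0.1974, 0.7435, 0.3744, -0.5540]
J5: z=[0.7435, 0.3744, -0.5540] o=[-0.1307, -0.2437, 0.6872] → [0.2106, 0.1626, 0.3926, 0.7435, 0.3744, -0.5540]
J6: z=[-0.4441, -0.3429, -0.8278] o=[-0.2807, 0.0147, 0.6606] → [0.2637, -0.1660, -0.0728, -0.4441, -0.3429, -0.8278]
q̇ = J⁺·V = [-0.1200, 0.5760, -0.1870, 0.5900, -0.4610, 0.0660]

-0.1200 0.5760 -0.1870 0.5900 -0.4610 0.0660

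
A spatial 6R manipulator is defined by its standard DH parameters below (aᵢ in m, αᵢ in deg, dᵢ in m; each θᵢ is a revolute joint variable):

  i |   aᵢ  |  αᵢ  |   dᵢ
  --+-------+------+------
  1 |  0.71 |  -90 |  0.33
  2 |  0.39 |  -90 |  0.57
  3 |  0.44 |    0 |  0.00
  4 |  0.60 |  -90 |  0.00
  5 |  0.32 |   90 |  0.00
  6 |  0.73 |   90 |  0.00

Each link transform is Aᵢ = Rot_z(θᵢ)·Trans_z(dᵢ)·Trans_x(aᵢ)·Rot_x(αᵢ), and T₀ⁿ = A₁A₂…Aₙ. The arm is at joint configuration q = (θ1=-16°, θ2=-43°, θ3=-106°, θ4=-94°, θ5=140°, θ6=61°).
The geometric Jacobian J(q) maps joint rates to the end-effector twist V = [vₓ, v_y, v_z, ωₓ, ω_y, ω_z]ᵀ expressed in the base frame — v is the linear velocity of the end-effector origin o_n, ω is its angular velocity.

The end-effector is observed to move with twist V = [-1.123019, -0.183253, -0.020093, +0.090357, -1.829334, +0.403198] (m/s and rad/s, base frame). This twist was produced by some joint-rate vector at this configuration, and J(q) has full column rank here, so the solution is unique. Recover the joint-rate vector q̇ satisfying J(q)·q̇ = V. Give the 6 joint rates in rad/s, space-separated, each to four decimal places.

-0.0790 -0.9560 -0.3970 -0.0880 -0.9910 -0.6990

o_n = [0.8098, 1.3951, 0.6275]
J₁: ẑ×o_n = [-1.3951, 0.8098, 0.0000], ω = ẑ
J2: z=[0.2756, 0.9613, 0.0000] o=[0.6825, -0.1957, 0.3300] → [0.2859, -0.0820, 0.3162, 0.2756, 0.9613, 0.0000]
J3: z=[0.6556, -0.1880, -0.7314] o=[1.1138, 0.2736, 0.5960] → [0.8143, 0.2017, 0.6781, 0.6556, -0.1880, -0.7314]
J4: z=[0.6556, -0.1880, -0.7314] o=[1.1451, 0.7046, 0.5133] → [0.4835, 0.1704, 0.3896, 0.6556, -0.1880, -0.7314]
J5: z=[0.0186, 0.9722, -0.2333] o=[0.6922, 0.6210, 0.1287] → [0.6654, -0.0367, -0.0999, 0.0186, 0.9722, -0.2333]
J6: z=[-0.9874, 0.0544, 0.1483] o=[0.7424, 0.6938, 0.4363] → [-0.0936, 0.1988, -0.6961, -0.9874, 0.0544, 0.1483]
q̇ = J⁺·V = [-0.0790, -0.9560, -0.3970, -0.0880, -0.9910, -0.6990]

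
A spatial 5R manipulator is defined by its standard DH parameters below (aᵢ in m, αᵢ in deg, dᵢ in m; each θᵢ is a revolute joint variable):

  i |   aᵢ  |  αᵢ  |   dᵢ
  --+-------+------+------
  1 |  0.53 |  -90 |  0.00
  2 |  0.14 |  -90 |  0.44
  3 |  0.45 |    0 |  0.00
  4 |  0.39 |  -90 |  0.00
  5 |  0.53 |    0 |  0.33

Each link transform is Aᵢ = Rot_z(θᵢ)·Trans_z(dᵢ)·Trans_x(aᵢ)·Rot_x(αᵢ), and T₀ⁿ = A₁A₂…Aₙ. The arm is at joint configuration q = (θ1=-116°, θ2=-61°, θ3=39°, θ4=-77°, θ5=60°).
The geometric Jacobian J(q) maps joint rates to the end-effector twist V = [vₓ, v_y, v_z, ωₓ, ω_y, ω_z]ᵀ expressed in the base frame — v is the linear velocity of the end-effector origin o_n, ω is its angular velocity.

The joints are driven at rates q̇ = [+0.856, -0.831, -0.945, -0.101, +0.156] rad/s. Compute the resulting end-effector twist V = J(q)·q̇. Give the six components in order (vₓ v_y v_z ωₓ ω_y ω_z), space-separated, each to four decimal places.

2.0652 0.4690 0.2272 -0.4768 1.1986 1.4471

o_n = [-0.0436, -0.7739, 1.2800]
J₁: ẑ×o_n = [0.7739, -0.0436, 0.0000], ω = ẑ
J2: z=[0.8988, -0.4384, 0.0000] o=[-0.2323, -0.4764, 0.0000] → [-0.5611, -1.1504, -0.1847, 0.8988, -0.4384, 0.0000]
J3: z=[-0.3834, -0.7861, -0.4848] o=[0.1334, -0.7302, 0.1224] → [-0.9311, 0.5296, -0.1224, -0.3834, -0.7861, -0.4848]
J4: z=[-0.3834, -0.7861, -0.4848] o=[-0.1955, -0.7585, 0.4283] → [-0.6770, 0.2529, 0.1253, -0.3834, -0.7861, -0.4848]
J5: z=[-0.8391, 0.0772, 0.5385] o=[-0.0450, -0.9977, 0.6971] → [-0.0755, 0.4898, -0.1879, -0.8391, 0.0772, 0.5385]
V = J·q̇ = [2.0652, 0.4690, 0.2272, -0.4768, 1.1986, 1.4471]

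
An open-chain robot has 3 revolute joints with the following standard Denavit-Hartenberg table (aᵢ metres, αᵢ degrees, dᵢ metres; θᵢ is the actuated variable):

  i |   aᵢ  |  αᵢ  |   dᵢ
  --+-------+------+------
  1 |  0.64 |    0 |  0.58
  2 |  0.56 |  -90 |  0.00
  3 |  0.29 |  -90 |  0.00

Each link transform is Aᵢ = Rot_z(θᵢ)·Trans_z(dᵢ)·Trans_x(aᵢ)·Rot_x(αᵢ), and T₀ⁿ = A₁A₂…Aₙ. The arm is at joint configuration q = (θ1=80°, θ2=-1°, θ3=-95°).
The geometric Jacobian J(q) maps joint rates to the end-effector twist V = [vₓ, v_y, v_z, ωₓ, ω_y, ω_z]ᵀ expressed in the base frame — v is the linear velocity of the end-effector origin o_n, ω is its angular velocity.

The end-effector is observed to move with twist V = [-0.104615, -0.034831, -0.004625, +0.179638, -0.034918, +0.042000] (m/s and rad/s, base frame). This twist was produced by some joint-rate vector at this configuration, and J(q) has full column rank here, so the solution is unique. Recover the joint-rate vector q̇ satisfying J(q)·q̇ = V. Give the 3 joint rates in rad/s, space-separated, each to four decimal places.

0.1150 -0.0730 -0.1830

o_n = [0.2132, 1.1552, 0.8689]
J₁: ẑ×o_n = [-1.1552, 0.2132, 0.0000], ω = ẑ
J2: z=[0.0000, 0.0000, 1.0000] o=[0.1111, 0.6303, 0.5800] → [-0.5249, 0.1020, 0.0000, 0.0000, 0.0000, 1.0000]
J3: z=[-0.9816, 0.1908, 0.0000] o=[0.2180, 1.1800, 0.5800] → [0.0551, 0.2836, 0.0253, -0.9816, 0.1908, 0.0000]
q̇ = J⁺·V = [0.1150, -0.0730, -0.1830]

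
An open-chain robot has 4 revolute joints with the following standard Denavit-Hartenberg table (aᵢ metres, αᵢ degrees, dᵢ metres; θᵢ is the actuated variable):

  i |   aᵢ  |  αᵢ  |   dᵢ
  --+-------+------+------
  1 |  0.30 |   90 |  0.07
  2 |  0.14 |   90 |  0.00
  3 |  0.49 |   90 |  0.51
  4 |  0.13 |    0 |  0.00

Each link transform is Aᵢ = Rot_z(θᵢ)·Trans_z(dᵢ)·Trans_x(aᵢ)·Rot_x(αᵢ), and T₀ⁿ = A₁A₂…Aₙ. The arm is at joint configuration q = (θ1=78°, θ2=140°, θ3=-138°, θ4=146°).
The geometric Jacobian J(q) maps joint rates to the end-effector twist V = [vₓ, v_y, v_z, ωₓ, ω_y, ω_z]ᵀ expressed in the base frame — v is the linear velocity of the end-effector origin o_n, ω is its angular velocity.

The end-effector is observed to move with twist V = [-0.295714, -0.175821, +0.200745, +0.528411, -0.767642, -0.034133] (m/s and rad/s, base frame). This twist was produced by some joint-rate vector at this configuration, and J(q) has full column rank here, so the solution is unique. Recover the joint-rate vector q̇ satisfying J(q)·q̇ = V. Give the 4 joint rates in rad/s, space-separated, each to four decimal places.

0.6590 0.7270 -0.9430 -0.0680

o_n = [-0.0870, 0.8209, 0.4238]
J₁: ẑ×o_n = [-0.8209, -0.0870, 0.0000], ω = ẑ
J2: z=[0.9781, -0.2079, 0.0000] o=[0.0624, 0.2934, 0.0700] → [-0.0736, -0.3460, 0.4849, 0.9781, -0.2079, 0.0000]
J3: z=[0.1336, 0.6287, 0.7660] o=[0.0401, 0.1885, 0.1600] → [-0.3186, -0.1326, 0.1644, 0.1336, 0.6287, 0.7660]
J4: z=[0.8335, 0.3469, -0.4301] o=[-0.1545, 0.8502, 0.3166] → [0.0246, -0.1184, -0.0478, 0.8335, 0.3469, -0.4301]
q̇ = J⁺·V = [0.6590, 0.7270, -0.9430, -0.0680]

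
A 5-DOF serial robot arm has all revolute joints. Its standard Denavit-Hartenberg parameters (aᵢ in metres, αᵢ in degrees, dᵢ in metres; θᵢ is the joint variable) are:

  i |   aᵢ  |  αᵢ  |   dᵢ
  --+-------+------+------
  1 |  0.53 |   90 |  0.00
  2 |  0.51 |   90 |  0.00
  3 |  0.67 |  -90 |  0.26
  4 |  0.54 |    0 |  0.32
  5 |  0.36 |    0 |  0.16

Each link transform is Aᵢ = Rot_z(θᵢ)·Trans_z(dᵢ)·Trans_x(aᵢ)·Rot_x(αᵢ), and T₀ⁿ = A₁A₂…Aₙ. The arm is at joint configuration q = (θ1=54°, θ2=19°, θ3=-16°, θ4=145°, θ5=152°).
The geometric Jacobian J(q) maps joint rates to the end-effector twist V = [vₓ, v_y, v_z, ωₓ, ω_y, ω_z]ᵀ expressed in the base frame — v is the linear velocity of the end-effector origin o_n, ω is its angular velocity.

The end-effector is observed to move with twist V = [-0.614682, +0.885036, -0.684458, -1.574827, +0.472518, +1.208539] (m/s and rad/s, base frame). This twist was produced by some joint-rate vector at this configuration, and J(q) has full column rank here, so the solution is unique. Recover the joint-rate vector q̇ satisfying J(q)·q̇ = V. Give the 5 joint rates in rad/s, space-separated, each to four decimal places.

o_n = [1.2154, 1.0712, 0.0752]
J₁: ẑ×o_n = [-1.0712, 1.2154, 0.0000], ω = ẑ
J2: z=[0.8090, -0.5878, 0.0000] o=[0.3115, 0.4288, 0.0000] → [-0.0442, -0.0609, 1.0510, 0.8090, -0.5878, 0.0000]
J3: z=[0.1914, 0.2634, -0.9455] o=[0.5950, 0.8189, 0.1660] → [0.2147, -0.5692, -0.1151, 0.1914, 0.2634, -0.9455]
J4: z=[0.9309, -0.3542, 0.0897] o=[0.8532, 1.4886, 0.1299] → [0.0568, 0.0834, -0.2603, 0.9309, -0.3542, 0.0897]
J5: z=[0.9309, -0.3542, 0.0897] o=[0.9542, 0.8967, 0.3130] → [0.0686, 0.2448, 0.2549, 0.9309, -0.3542, 0.0897]
q̇ = J⁺·V = [0.3560, -0.7280, -0.9830, -0.3610, -0.4960]

0.3560 -0.7280 -0.9830 -0.3610 -0.4960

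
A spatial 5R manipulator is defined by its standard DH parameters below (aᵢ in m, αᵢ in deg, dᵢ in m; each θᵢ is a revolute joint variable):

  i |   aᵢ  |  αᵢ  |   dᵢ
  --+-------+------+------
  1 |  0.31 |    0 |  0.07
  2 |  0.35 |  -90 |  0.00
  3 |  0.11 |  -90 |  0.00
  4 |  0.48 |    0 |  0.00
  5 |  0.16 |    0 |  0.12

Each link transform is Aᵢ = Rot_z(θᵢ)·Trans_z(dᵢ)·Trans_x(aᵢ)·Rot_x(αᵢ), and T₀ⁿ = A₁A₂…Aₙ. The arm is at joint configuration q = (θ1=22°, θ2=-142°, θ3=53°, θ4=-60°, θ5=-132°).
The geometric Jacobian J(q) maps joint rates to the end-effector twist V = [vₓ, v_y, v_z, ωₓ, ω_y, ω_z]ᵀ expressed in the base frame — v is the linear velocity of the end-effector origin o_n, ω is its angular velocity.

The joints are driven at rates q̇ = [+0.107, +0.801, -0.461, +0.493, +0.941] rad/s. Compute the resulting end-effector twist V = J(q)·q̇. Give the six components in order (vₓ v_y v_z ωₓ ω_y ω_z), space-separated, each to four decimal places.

0.4449 -0.0623 -0.1161 0.1734 1.2223 0.0450

o_n = [0.4333, -0.3960, -0.1568]
J₁: ẑ×o_n = [0.3960, 0.4333, -0.0000], ω = ẑ
J2: z=[0.0000, 0.0000, 1.0000] o=[0.2874, 0.1161, 0.0700] → [0.5122, 0.1459, -0.0000, 0.0000, 0.0000, 1.0000]
J3: z=[0.8660, -0.5000, 0.0000] o=[0.1124, -0.1870, 0.0700] → [0.1134, 0.1964, -0.0206, 0.8660, -0.5000, 0.0000]
J4: z=[0.3993, 0.6916, -0.6018] o=[0.0793, -0.2443, -0.0178] → [-0.1874, -0.1576, -0.3054, 0.3993, 0.6916, -0.6018]
J5: z=[0.3993, 0.6916, -0.6018] o=[0.3671, -0.5772, -0.2095] → [0.1455, -0.0609, 0.0266, 0.3993, 0.6916, -0.6018]
V = J·q̇ = [0.4449, -0.0623, -0.1161, 0.1734, 1.2223, 0.0450]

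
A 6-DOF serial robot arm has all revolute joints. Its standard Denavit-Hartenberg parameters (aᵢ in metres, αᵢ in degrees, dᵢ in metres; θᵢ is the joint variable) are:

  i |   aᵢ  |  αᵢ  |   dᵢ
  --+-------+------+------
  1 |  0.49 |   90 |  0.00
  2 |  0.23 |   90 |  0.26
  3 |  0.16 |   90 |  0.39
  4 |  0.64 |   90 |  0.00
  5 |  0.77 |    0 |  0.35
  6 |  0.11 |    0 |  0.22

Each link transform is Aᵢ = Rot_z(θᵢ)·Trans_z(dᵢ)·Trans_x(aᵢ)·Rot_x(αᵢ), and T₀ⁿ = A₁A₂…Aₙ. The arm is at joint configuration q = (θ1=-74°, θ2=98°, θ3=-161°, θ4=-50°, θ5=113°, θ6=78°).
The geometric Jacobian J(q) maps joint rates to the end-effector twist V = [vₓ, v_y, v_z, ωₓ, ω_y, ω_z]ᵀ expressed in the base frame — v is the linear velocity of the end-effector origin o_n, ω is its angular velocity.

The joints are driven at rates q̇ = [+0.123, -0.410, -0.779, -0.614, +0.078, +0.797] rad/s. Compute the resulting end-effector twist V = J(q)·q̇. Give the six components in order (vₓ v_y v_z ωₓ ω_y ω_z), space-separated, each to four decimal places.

0.0212 -0.2391 1.0046 0.3443 1.6013 0.7619

o_n = [-0.8268, -0.5703, 0.1046]
J₁: ẑ×o_n = [0.5703, -0.8268, 0.0000], ω = ẑ
J2: z=[-0.9613, -0.2756, 0.0000] o=[0.1351, -0.4710, 0.0000] → [-0.0288, 0.1005, -0.1697, -0.9613, -0.2756, 0.0000]
J3: z=[0.2730, -0.9519, 0.1392] o=[-0.1237, -0.5119, 0.2278] → [0.1254, -0.0642, -0.6853, 0.2730, -0.9519, 0.1392]
J4: z=[-0.8964, -0.3042, -0.3224] o=[0.0386, -0.8890, 0.1322] → [0.1112, 0.2542, -0.5489, -0.8964, -0.3042, -0.3224]
J5: z=[-0.4430, 0.6400, 0.6278] o=[0.0485, -0.4375, -0.3212] → [0.3559, -0.3609, 0.6191, -0.4430, 0.6400, 0.6278]
J6: z=[-0.4430, 0.6400, 0.6278] o=[-0.7465, -0.6413, -0.1168] → [0.0971, 0.0477, 0.0199, -0.4430, 0.6400, 0.6278]
V = J·q̇ = [0.0212, -0.2391, 1.0046, 0.3443, 1.6013, 0.7619]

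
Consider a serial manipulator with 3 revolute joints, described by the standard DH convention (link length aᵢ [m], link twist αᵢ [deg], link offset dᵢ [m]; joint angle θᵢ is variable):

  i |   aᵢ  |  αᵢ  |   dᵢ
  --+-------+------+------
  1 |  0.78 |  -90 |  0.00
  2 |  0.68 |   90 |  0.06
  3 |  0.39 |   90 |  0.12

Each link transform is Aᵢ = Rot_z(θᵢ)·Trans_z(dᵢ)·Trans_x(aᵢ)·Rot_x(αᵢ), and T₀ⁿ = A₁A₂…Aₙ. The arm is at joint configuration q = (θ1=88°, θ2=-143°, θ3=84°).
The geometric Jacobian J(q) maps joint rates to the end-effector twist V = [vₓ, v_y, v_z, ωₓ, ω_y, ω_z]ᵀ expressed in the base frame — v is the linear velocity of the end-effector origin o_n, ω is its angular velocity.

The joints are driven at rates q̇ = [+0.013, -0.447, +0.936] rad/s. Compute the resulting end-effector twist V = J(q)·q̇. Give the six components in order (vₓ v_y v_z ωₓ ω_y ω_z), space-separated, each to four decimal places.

-0.0352 0.1344 -0.5081 0.4271 -0.5786 -0.7345

o_n = [-0.4430, 0.1477, 0.3379]
J₁: ẑ×o_n = [-0.1477, -0.4430, 0.0000], ω = ẑ
J2: z=[-0.9994, 0.0349, 0.0000] o=[0.0272, 0.7795, 0.0000] → [0.0118, 0.3377, 0.6478, -0.9994, 0.0349, 0.0000]
J3: z=[-0.0210, -0.6014, -0.7986] o=[-0.0517, 0.2389, 0.4092] → [-0.0299, 0.3110, -0.2334, -0.0210, -0.6014, -0.7986]
V = J·q̇ = [-0.0352, 0.1344, -0.5081, 0.4271, -0.5786, -0.7345]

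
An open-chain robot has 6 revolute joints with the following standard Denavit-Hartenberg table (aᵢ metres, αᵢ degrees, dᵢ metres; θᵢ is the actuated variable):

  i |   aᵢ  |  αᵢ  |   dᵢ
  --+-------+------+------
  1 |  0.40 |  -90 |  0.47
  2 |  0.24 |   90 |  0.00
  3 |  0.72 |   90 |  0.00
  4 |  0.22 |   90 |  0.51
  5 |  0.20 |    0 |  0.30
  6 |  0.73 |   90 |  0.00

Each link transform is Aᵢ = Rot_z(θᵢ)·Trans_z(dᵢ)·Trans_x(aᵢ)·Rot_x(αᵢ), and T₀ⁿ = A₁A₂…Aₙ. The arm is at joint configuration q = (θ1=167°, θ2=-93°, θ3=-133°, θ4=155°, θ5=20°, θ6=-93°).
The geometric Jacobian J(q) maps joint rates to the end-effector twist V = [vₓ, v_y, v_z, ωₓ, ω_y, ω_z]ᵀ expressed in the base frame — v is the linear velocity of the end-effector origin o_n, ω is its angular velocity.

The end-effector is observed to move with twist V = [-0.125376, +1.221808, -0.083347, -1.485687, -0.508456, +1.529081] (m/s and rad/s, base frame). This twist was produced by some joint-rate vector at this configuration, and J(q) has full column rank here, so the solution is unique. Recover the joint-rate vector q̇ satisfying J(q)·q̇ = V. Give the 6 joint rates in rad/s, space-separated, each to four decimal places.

o_n = [0.2022, 0.2500, 0.5759]
J₁: ẑ×o_n = [-0.2500, 0.2022, 0.0000], ω = ẑ
J2: z=[-0.2250, -0.9744, 0.0000] o=[-0.3897, 0.0900, 0.4700] → [-0.1032, 0.0238, 0.5408, -0.2250, -0.9744, 0.0000]
J3: z=[0.9730, -0.2246, -0.0523] o=[-0.3775, 0.0872, 0.7097] → [0.0386, 0.0998, 0.2887, 0.9730, -0.2246, -0.0523]
J4: z=[-0.1907, -0.6559, -0.7304] o=[-0.2841, 0.6060, 0.2193] → [-0.4939, -0.2872, 0.3869, -0.1907, -0.6559, -0.7304]
J5: z=[0.9367, 0.1010, -0.3353] o=[-0.3168, 0.1069, -0.0222] → [0.1084, -0.7343, 0.0816, 0.9367, 0.1010, -0.3353]
J6: z=[0.9367, 0.1010, -0.3353] o=[0.0064, -0.0482, -0.0609] → [0.1643, -0.6622, 0.2596, 0.9367, 0.1010, -0.3353]
q̇ = J⁺·V = [0.6170, 0.8500, -0.1810, -0.6290, -0.5380, -0.7840]

0.6170 0.8500 -0.1810 -0.6290 -0.5380 -0.7840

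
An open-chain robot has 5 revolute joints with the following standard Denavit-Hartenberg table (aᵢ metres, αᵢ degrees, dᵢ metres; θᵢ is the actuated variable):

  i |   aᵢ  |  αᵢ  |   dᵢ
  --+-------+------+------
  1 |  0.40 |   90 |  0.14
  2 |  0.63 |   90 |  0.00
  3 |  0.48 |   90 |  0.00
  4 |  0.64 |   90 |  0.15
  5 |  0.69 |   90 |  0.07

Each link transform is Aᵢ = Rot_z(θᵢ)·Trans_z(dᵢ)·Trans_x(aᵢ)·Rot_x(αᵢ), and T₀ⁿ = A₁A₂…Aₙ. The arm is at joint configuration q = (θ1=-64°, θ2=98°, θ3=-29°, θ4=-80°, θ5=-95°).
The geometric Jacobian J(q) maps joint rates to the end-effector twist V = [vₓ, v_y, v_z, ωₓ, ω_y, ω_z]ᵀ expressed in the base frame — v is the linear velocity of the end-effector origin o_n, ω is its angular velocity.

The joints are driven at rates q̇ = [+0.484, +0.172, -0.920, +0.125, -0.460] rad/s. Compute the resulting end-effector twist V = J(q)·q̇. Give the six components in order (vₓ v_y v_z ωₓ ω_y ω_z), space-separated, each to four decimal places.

o_n = [-0.3589, 0.2297, 1.3839]
J₁: ẑ×o_n = [-0.2297, -0.3589, 0.0000], ω = ẑ
J2: z=[-0.8988, -0.4384, 0.0000] o=[0.1753, -0.3595, 0.1400] → [-0.5453, 1.1180, -0.7638, -0.8988, -0.4384, 0.0000]
J3: z=[0.4341, -0.8900, 0.1392] o=[0.1369, -0.2807, 0.7639] → [-0.6229, -0.3382, -0.2197, 0.4341, -0.8900, 0.1392]
J4: z=[0.8157, 0.3228, -0.4801] o=[0.3205, -0.1262, 1.1796] → [0.2368, 0.1595, 0.5095, 0.8157, 0.3228, -0.4801]
J5: z=[-0.4520, -0.1625, -0.8771] o=[0.2117, 0.5190, 1.1161] → [-0.2973, 0.6215, 0.0380, -0.4520, -0.1625, -0.8771]
V = J·q̇ = [0.5345, 0.0638, 0.1170, -0.2441, 0.8585, 0.6994]

0.5345 0.0638 0.1170 -0.2441 0.8585 0.6994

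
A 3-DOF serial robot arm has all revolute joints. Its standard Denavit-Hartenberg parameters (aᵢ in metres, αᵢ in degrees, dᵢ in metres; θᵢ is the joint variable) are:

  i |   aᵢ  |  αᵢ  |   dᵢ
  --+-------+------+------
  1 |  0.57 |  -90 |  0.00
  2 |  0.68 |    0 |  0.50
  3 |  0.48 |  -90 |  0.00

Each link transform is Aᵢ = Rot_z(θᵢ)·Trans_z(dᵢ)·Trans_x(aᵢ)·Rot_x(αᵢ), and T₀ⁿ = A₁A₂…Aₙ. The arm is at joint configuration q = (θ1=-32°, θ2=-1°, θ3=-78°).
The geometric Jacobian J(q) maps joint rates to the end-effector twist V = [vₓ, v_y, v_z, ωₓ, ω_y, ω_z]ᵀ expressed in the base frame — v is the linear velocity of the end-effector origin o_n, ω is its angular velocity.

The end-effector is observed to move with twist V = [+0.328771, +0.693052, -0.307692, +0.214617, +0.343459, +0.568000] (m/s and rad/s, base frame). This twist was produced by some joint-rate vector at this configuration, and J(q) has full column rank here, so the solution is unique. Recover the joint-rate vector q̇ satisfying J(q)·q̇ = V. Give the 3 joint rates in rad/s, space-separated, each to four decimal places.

0.5680 0.3980 0.0070

o_n = [1.4026, -0.2869, 0.4830]
J₁: ẑ×o_n = [0.2869, 1.4026, -0.0000], ω = ẑ
J2: z=[0.5299, 0.8480, 0.0000] o=[0.4834, -0.3021, 0.0000] → [0.4096, -0.2560, -0.7715, 0.5299, 0.8480, 0.0000]
J3: z=[0.5299, 0.8480, 0.0000] o=[1.3249, -0.2383, 0.0119] → [0.3996, -0.2497, -0.0916, 0.5299, 0.8480, 0.0000]
q̇ = J⁺·V = [0.5680, 0.3980, 0.0070]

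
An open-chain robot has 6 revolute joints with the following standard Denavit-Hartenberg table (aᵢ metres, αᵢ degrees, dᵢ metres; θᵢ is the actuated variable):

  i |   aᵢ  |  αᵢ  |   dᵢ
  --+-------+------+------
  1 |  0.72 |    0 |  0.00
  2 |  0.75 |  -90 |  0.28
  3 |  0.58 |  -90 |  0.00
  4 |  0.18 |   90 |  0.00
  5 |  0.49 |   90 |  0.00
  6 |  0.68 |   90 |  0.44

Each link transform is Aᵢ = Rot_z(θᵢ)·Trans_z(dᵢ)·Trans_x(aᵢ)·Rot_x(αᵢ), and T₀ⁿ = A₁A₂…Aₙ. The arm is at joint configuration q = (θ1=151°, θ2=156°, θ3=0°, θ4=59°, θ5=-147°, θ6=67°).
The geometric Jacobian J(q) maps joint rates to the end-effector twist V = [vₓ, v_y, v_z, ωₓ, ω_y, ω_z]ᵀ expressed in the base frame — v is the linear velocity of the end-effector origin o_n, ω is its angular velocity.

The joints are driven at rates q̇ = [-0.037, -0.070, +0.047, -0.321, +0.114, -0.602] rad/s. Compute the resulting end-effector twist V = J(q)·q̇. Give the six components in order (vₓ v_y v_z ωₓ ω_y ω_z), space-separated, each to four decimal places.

o_n = [1.0108, -0.3047, 0.3226]
J₁: ẑ×o_n = [0.3047, 1.0108, -0.0000], ω = ẑ
J2: z=[0.0000, 0.0000, 1.0000] o=[-0.6297, 0.3491, 0.0000] → [0.6537, 1.6405, -0.0000, 0.0000, 0.0000, 1.0000]
J3: z=[0.7986, 0.6018, 0.0000] o=[-0.1784, -0.2499, 0.2800] → [0.0256, -0.0340, -0.7594, 0.7986, 0.6018, 0.0000]
J4: z=[0.0000, 0.0000, -1.0000] o=[0.1707, -0.7131, 0.2800] → [0.4084, -0.8401, -0.0000, 0.0000, 0.0000, -1.0000]
J5: z=[0.9272, -0.3746, 0.0000] o=[0.1033, -0.8800, 0.2800] → [-0.0159, -0.0395, 0.8734, 0.9272, -0.3746, 0.0000]
J6: z=[0.2040, 0.5050, -0.8387] o=[0.2572, -0.4990, 0.5469] → [0.0497, -0.5863, -0.3409, 0.2040, 0.5050, -0.8387]
V = J·q̇ = [-0.2187, 0.4643, 0.2691, 0.0204, -0.3184, 0.7189]

-0.2187 0.4643 0.2691 0.0204 -0.3184 0.7189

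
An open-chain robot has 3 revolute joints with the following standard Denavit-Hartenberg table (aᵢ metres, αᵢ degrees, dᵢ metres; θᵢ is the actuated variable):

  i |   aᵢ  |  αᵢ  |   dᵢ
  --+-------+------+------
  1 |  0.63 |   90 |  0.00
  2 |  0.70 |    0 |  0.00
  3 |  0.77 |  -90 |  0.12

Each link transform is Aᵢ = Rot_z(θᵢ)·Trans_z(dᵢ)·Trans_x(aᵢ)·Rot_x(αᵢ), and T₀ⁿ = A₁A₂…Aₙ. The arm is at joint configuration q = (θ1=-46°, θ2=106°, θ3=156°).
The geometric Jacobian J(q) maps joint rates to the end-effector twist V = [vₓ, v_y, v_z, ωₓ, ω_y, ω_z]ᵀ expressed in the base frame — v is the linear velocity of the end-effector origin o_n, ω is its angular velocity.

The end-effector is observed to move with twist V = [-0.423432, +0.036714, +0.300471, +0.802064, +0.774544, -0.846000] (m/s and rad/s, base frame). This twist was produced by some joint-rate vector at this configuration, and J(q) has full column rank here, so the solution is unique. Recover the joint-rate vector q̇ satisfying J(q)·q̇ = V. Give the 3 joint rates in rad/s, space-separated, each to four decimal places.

-0.8460 -0.9380 -0.1770

o_n = [0.1428, -0.3207, -0.0896]
J₁: ẑ×o_n = [0.3207, 0.1428, -0.0000], ω = ẑ
J2: z=[-0.7193, -0.6947, 0.0000] o=[0.4376, -0.4532, 0.0000] → [0.0623, -0.0645, -0.3001, -0.7193, -0.6947, 0.0000]
J3: z=[-0.7193, -0.6947, 0.0000] o=[0.3036, -0.3144, 0.6729] → [0.5297, -0.5485, -0.1072, -0.7193, -0.6947, 0.0000]
q̇ = J⁺·V = [-0.8460, -0.9380, -0.1770]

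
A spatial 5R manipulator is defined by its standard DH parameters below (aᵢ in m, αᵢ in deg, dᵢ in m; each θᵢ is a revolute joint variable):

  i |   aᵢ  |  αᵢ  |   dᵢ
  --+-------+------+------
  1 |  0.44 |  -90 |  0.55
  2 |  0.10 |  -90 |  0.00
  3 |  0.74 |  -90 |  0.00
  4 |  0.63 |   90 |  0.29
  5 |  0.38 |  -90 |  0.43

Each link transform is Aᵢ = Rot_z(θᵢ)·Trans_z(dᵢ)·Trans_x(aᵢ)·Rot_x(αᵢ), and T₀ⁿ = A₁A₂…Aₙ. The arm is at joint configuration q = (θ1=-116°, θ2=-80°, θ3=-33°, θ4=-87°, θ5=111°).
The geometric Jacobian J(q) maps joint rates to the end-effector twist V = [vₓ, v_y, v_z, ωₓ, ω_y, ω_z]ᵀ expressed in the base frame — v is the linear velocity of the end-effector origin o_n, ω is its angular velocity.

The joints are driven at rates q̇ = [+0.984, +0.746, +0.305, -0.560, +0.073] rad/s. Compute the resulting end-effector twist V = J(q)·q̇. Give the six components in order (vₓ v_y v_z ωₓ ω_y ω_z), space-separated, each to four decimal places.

0.4176 -0.7751 -0.7824 0.9515 -0.7317 0.5698

o_n = [-0.7926, -0.8096, 1.1826]
J₁: ẑ×o_n = [0.8096, -0.7926, 0.0000], ω = ẑ
J2: z=[0.8988, -0.4384, 0.0000] o=[-0.1929, -0.3955, 0.5500] → [-0.2773, -0.5686, -0.6352, 0.8988, -0.4384, 0.0000]
J3: z=[-0.4317, -0.8851, -0.1736] o=[-0.2005, -0.4111, 0.6485] → [-0.5420, 0.3334, -0.3521, -0.4317, -0.8851, -0.1736]
J4: z=[-0.7953, 0.2826, 0.5364] o=[0.1145, -0.6846, 1.2597] → [0.0453, -0.5478, 0.3558, -0.7953, 0.2826, 0.5364]
J5: z=[-0.4477, 0.3228, -0.8339] o=[-0.3737, -1.1717, 1.3332] → [0.2533, 0.2820, -0.0269, -0.4477, 0.3228, -0.8339]
V = J·q̇ = [0.4176, -0.7751, -0.7824, 0.9515, -0.7317, 0.5698]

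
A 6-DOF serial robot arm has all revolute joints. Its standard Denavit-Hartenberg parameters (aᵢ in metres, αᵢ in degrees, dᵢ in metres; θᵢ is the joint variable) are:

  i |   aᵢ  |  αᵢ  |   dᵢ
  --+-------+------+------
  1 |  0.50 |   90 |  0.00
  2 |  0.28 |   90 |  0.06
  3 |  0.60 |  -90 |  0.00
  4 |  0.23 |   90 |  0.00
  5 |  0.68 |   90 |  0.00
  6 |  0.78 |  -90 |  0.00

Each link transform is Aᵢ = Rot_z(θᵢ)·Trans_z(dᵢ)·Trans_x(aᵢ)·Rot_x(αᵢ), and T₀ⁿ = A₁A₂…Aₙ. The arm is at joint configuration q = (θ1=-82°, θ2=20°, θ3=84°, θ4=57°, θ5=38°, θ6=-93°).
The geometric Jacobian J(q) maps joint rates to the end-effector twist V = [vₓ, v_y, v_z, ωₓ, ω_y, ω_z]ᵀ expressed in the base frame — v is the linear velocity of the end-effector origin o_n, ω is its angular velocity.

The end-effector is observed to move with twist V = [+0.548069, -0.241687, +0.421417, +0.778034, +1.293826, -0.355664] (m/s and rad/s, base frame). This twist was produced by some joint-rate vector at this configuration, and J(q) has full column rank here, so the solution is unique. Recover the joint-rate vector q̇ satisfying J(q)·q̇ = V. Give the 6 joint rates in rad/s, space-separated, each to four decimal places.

o_n = [-0.4309, -0.1351, 0.9512]
J₁: ẑ×o_n = [0.1351, -0.4309, 0.0000], ω = ẑ
J2: z=[-0.9903, -0.1392, 0.0000] o=[0.0696, -0.4951, 0.0000] → [-0.1324, 0.9419, -0.4262, -0.9903, -0.1392, 0.0000]
J3: z=[0.0476, -0.3387, -0.9397] o=[0.0468, -0.7640, 0.0958] → [0.3013, 0.4082, -0.1319, 0.0476, -0.3387, -0.9397]
J4: z=[-0.2336, 0.9109, -0.3401] o=[-0.5359, -0.9054, 0.1172] → [1.0217, 0.1591, -0.2755, -0.2336, 0.9109, -0.3401]
J5: z=[-0.7886, -0.3821, -0.4818] o=[-0.6668, -0.8696, 0.3030] → [0.1062, 0.3975, -0.4891, -0.7886, -0.3821, -0.4818]
J6: z=[-0.1662, -0.6219, 0.7652] o=[-1.0694, -0.4049, 0.5933] → [-0.4290, 0.5480, 0.3522, -0.1662, -0.6219, 0.7652]
q̇ = J⁺·V = [-0.9890, -0.3440, -0.4740, 0.8930, -0.8680, 0.0960]

-0.9890 -0.3440 -0.4740 0.8930 -0.8680 0.0960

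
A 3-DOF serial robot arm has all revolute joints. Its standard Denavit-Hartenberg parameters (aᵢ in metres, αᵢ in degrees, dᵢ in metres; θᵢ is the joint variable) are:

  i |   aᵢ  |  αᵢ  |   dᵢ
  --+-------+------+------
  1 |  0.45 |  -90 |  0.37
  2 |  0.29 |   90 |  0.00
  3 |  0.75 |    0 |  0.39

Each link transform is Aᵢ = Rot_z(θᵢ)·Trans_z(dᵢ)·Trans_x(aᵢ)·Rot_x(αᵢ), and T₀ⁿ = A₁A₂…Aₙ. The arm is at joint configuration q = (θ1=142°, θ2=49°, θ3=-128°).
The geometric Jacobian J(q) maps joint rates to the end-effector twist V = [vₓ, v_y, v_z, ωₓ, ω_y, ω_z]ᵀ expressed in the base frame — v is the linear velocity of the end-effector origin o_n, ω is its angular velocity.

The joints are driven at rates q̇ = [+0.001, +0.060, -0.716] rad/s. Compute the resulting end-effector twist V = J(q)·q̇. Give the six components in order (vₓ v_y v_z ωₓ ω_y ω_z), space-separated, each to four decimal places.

o_n = [-0.1339, 0.8546, 0.7555]
J₁: ẑ×o_n = [-0.8546, -0.1339, 0.0000], ω = ẑ
J2: z=[-0.6157, -0.7880, 0.0000] o=[-0.3546, 0.2770, 0.3700] → [-0.3038, 0.2373, -0.1817, -0.6157, -0.7880, 0.0000]
J3: z=[-0.5947, 0.4646, 0.6561] o=[-0.5045, 0.3942, 0.1511] → [-0.0213, 0.6026, -0.4460, -0.5947, 0.4646, 0.6561]
V = J·q̇ = [-0.0039, -0.4173, 0.3085, 0.3889, -0.3800, -0.4687]

-0.0039 -0.4173 0.3085 0.3889 -0.3800 -0.4687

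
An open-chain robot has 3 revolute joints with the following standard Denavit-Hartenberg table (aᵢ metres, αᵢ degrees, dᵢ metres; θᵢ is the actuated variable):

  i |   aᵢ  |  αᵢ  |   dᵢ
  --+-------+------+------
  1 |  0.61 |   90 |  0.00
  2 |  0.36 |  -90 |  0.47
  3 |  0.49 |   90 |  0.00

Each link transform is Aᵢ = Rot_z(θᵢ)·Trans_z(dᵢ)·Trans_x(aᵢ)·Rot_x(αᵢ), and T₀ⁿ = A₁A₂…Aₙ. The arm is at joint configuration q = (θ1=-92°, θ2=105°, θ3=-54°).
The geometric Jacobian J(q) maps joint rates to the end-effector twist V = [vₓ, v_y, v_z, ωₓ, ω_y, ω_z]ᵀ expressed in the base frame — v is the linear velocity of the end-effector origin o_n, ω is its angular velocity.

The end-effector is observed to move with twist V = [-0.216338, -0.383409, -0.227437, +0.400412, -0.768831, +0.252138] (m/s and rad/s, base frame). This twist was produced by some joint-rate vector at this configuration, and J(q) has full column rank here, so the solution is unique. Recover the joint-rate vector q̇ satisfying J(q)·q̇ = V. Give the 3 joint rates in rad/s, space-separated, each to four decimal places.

0.0500 -0.4270 -0.7810

o_n = [-0.8813, -0.4118, 0.6259]
J₁: ẑ×o_n = [0.4118, -0.8813, 0.0000], ω = ẑ
J2: z=[-0.9994, 0.0349, 0.0000] o=[-0.0213, -0.6096, 0.0000] → [0.0218, 0.6256, -0.1677, -0.9994, 0.0349, 0.0000]
J3: z=[0.0337, 0.9653, -0.2588] o=[-0.4878, -0.5001, 0.3477] → [0.2914, 0.0925, 0.3829, 0.0337, 0.9653, -0.2588]
q̇ = J⁺·V = [0.0500, -0.4270, -0.7810]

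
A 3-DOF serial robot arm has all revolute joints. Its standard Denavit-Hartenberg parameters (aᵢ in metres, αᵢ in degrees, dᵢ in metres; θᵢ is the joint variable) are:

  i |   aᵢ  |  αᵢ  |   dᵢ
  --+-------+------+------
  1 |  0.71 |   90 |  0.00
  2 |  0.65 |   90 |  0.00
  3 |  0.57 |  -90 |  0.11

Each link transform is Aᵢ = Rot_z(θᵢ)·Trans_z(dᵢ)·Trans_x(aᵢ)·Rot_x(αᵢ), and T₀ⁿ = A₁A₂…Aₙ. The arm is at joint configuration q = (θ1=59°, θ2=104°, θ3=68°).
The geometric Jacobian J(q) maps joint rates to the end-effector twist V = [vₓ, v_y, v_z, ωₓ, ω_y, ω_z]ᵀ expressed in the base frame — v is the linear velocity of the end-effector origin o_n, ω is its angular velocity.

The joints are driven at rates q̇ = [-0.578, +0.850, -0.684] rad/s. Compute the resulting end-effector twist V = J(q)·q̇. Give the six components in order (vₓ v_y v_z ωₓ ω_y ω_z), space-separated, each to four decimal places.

-0.4049 -1.0724 0.2639 0.3868 -1.0067 -0.7435

o_n = [0.7661, 0.2488, 0.8645]
J₁: ẑ×o_n = [-0.2488, 0.7661, 0.0000], ω = ẑ
J2: z=[0.8572, -0.5150, 0.0000] o=[0.3657, 0.6086, 0.0000] → [-0.4452, -0.7410, -0.1022, 0.8572, -0.5150, 0.0000]
J3: z=[0.4997, 0.8317, 0.2419] o=[0.2847, 0.4738, 0.6307] → [0.2489, -0.0004, -0.5128, 0.4997, 0.8317, 0.2419]
V = J·q̇ = [-0.4049, -1.0724, 0.2639, 0.3868, -1.0067, -0.7435]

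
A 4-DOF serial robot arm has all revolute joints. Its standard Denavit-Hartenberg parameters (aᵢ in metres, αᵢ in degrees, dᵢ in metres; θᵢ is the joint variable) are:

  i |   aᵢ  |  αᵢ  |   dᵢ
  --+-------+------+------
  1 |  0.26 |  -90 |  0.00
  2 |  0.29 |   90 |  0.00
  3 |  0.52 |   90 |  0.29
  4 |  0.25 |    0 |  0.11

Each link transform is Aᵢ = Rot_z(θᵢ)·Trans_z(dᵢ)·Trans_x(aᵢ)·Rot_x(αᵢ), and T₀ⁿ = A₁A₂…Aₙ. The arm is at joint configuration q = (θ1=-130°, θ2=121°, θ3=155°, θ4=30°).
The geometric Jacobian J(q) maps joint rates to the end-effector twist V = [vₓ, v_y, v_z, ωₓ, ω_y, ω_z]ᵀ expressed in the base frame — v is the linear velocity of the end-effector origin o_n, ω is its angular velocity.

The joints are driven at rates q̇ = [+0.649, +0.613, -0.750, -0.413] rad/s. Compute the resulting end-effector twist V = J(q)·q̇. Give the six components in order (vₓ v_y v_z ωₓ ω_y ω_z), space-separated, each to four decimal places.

1.0441 -0.3081 -0.5006 0.5383 0.2702 1.1849

o_n = [-0.1906, -0.8664, 0.0700]
J₁: ẑ×o_n = [0.8664, -0.1906, 0.0000], ω = ẑ
J2: z=[0.7660, -0.6428, 0.0000] o=[-0.1671, -0.1992, 0.0000] → [-0.0450, -0.0536, -0.5262, 0.7660, -0.6428, 0.0000]
J3: z=[-0.5510, -0.6566, -0.5150] o=[-0.0711, -0.0848, -0.2486] → [-0.6118, 0.2370, 0.3523, -0.5510, -0.6566, -0.5150]
J4: z=[0.8342, -0.4158, -0.3623] o=[-0.2186, -0.6024, 0.0060] → [-0.1223, -0.0635, -0.2086, 0.8342, -0.4158, -0.3623]
V = J·q̇ = [1.0441, -0.3081, -0.5006, 0.5383, 0.2702, 1.1849]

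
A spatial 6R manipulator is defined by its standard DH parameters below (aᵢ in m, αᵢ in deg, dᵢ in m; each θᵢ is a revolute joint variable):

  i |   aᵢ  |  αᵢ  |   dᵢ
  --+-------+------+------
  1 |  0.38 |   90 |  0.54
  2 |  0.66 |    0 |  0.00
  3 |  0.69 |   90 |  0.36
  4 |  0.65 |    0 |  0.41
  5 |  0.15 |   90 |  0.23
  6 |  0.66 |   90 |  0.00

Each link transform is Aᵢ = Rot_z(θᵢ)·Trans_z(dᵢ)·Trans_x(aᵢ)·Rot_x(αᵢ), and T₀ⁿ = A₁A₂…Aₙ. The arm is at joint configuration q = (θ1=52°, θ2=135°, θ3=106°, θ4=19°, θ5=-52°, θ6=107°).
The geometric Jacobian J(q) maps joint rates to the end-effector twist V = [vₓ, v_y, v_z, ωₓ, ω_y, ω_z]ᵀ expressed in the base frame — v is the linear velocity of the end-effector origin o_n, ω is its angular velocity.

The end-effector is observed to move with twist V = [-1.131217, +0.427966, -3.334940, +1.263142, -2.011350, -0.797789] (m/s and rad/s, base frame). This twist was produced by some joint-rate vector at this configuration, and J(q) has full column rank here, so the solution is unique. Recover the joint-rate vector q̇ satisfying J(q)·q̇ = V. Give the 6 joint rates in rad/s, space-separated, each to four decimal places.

-0.7770 0.9970 0.6060 0.8750 -0.1790 -0.7520

o_n = [-0.6476, -1.7954, 0.5135]
J₁: ẑ×o_n = [1.7954, -0.6476, 0.0000], ω = ẑ
J2: z=[0.7880, -0.6157, 0.0000] o=[0.2340, 0.2994, 0.5400] → [0.0163, 0.0209, -2.1935, 0.7880, -0.6157, 0.0000]
J3: z=[0.7880, -0.6157, 0.0000] o=[-0.0534, -0.0683, 1.0067] → [0.3037, 0.3887, -1.7268, 0.7880, -0.6157, 0.0000]
J4: z=[-0.5385, -0.6892, 0.4848] o=[0.0244, -0.5536, 0.4032] → [0.5261, -0.2664, 0.2056, -0.5385, -0.6892, 0.4848]
J5: z=[-0.5385, -0.6892, 0.4848] o=[-0.2131, -1.2012, 0.0644] → [-0.0214, 0.0311, 0.0205, -0.5385, -0.6892, 0.4848]
J6: z=[-0.4983, 0.7244, 0.4764] o=[-0.4389, -1.3575, 0.0659] → [0.5328, 0.1236, 0.3694, -0.4983, 0.7244, 0.4764]
q̇ = J⁺·V = [-0.7770, 0.9970, 0.6060, 0.8750, -0.1790, -0.7520]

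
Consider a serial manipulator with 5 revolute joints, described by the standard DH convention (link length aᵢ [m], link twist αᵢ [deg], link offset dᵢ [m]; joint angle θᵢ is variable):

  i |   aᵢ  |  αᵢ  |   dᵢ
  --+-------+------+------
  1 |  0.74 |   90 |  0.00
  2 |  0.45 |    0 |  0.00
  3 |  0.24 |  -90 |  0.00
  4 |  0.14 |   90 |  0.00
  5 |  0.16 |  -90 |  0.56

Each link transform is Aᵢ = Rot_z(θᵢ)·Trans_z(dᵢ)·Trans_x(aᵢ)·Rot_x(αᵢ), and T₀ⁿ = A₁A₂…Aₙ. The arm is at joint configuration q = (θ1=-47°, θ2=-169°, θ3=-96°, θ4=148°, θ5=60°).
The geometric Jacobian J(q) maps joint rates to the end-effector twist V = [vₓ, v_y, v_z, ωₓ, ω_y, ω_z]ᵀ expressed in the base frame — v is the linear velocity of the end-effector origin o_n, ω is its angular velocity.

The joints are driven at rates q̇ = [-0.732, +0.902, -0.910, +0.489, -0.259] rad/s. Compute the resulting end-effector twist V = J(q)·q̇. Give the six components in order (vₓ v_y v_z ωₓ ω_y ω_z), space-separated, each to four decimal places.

o_n = [0.5211, 0.3085, 0.2509]
J₁: ẑ×o_n = [-0.3085, 0.5211, 0.0000], ω = ẑ
J2: z=[-0.7314, -0.6820, 0.0000] o=[0.5047, -0.5412, 0.0000] → [-0.1711, 0.1835, -0.6103, -0.7314, -0.6820, 0.0000]
J3: z=[-0.7314, -0.6820, 0.0000] o=[0.2034, -0.2181, -0.0859] → [-0.2297, 0.2463, -0.1686, -0.7314, -0.6820, 0.0000]
J4: z=[-0.6794, 0.7286, -0.0872] o=[0.1892, -0.2028, 0.1532] → [0.1157, 0.0374, -0.5892, -0.6794, 0.7286, -0.0872]
J5: z=[0.5887, 0.6121, 0.5279] o=[0.2505, -0.1598, 0.0349] → [-0.1150, 0.0157, 0.1101, 0.5887, 0.6121, 0.5279]
V = J·q̇ = [0.3669, -0.4258, -0.7137, -0.4789, 0.2032, -0.9113]

0.3669 -0.4258 -0.7137 -0.4789 0.2032 -0.9113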